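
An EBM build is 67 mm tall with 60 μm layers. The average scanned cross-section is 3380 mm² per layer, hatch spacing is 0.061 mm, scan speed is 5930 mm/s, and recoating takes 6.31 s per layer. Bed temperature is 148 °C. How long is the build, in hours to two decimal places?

Layers = ⌈67/0.06⌉ = 1117.
Per-layer scan distance: 3380 / 0.061 → 55409.8 mm.
Beam time per layer = 55409.8 / 5930, so 9.344 s.
Per-layer time: 9.344 + 6.31 → 15.654 s.
1117 layers × 15.654 s/layer = 17485.518 s, i.e. 4.86 hours.

4.86 hours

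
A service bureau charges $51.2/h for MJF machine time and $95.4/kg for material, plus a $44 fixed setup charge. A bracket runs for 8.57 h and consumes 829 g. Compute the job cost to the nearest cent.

$561.87

Machine-time cost = 51.2 × 8.57, so $438.784.
Material cost = 95.4 × 829/1000 = $79.0866.
Total = 438.784 + 79.0866 + 44 = 561.8706 ≈ $561.87.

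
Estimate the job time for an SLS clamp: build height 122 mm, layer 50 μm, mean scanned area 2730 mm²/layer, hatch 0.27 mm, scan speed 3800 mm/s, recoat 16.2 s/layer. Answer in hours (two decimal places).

12.78 hours

Layer count = ceil(122 / 0.05) = 2440.
Hatch length per layer: 2730 / 0.27 → 10111.1 mm.
Laser time per layer: 10111.1 / 3800 → 2.6608 s.
Per-layer time = 2.6608 + 16.2, so 18.8608 s.
Build time = 2440 × 18.8608 = 46020.352 s = 12.78 hours.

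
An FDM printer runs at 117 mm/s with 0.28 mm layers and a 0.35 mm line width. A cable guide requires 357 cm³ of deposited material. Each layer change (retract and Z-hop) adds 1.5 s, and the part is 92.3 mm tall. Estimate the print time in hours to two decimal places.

Bead cross-section = 0.28 × 0.35, so 0.098 mm².
Toolpath length = 357 cm³ / 0.098 mm² = 357000 / 0.098 = 3642857.1 mm.
Print-move time = 3642857.1 / 117 = 31135.5 s.
Number of layers: 92.3 / 0.28 → 330 (rounded up).
Non-print overhead: 330 × 1.5 → 495 s.
Total = 31135.5 + 495 = 31630.5 s = 8.79 hours.

8.79 hours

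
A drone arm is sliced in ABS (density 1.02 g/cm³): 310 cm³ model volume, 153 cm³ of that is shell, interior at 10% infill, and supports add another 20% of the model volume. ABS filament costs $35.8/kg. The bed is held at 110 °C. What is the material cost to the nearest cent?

$8.42

Infill region = 310 − 153, so 157 cm³.
Infill deposited = 0.10 × 157, so 15.7 cm³.
Support = 0.20 × 310 = 62 cm³.
Deposited volume = 153 + 15.7 + 62, so 230.7 cm³.
Mass = 230.7 × 1.02 = 235.314 g.
At $35.8/kg: 235.314/1000 × 35.8 = $8.42.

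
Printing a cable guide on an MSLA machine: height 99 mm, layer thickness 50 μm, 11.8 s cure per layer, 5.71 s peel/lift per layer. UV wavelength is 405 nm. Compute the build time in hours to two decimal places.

9.63 hours

Layer count = ceil(99 / 0.05) = 1980.
Each layer takes = 11.8 + 5.71 = 17.51 s.
Total = 1980 × 17.51 = 34669.8 s = 9.63 hours.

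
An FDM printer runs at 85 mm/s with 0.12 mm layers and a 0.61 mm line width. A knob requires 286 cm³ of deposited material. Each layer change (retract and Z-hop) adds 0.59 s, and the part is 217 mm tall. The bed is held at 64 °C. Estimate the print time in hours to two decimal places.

13.06 hours

Line area: 0.12 × 0.61 → 0.0732 mm².
Toolpath length = 286 cm³ / 0.0732 mm² = 286000 / 0.0732 = 3907103.8 mm.
Extrusion time: 3907103.8 / 85 → 45965.9 s.
Number of layers: 217 / 0.12 → 1809 (rounded up).
Layer-change overhead = 1809 × 0.59 = 1067.31 s.
Altogether 45965.9 + 1067.31 = 47033.21 s, i.e. 13.06 hours.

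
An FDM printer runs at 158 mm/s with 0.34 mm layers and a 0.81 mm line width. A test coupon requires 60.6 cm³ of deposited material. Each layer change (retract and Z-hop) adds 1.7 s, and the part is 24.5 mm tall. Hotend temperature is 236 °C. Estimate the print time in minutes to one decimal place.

Bead cross-section: 0.34 × 0.81 → 0.2754 mm².
Total extruded path = 60600/0.2754 = 220043.6 mm.
Time extruding = 220043.6 / 158 = 1392.7 s.
Layers = ⌈24.5/0.34⌉ = 73.
Layer-change overhead: 73 × 1.7 → 124.1 s.
Total = 1392.7 + 124.1 = 1516.8 s = 25.3 minutes.

25.3 minutes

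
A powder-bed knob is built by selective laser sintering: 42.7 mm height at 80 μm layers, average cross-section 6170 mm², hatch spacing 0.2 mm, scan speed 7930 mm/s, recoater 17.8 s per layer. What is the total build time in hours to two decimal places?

Layer count = ceil(42.7 / 0.08) = 534.
Hatch length per layer = 6170 / 0.2 = 30850 mm.
Scan time per layer = 30850 / 7930 = 3.8903 s.
Per-layer time = 3.8903 + 17.8, so 21.6903 s.
Build time = 534 × 21.6903 = 11582.6202 s = 3.22 hours.

3.22 hours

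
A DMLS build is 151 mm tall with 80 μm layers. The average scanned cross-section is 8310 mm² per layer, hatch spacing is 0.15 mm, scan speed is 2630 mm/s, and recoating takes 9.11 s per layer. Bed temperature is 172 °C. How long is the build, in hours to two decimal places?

15.82 hours

Number of layers: 151 / 0.08 → 1888 (rounded up).
Hatch length per layer = 8310 / 0.15 = 55400 mm.
Per-layer scan time = 55400 / 2630 = 21.0646 s.
Per-layer time = 21.0646 + 9.11, so 30.1746 s.
Build time = 1888 × 30.1746 = 56969.6448 s = 15.82 hours.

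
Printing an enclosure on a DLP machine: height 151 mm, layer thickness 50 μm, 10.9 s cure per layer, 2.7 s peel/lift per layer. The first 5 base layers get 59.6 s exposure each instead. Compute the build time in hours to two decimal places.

11.48 hours

Layer count = ceil(151 / 0.05) = 3020.
Burn-in layers = 5 × (59.6 + 2.7) = 311.5 s.
Remaining layers = 3015 × (10.9 + 2.7), so 41004 s.
Sum: 311.5 + 41004 = 41315.5 s → 11.48 hours.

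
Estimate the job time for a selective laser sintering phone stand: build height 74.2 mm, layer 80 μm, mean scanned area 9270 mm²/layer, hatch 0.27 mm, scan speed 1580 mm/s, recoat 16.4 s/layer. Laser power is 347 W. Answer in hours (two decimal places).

Layer count = ceil(74.2 / 0.08) = 928.
Scan path per layer = 9270 / 0.27, so 34333.3 mm.
Scan time per layer = 34333.3 / 1580, so 21.7299 s.
Per-layer time: 21.7299 + 16.4 → 38.1299 s.
Total: 928 × 38.1299 s = 35384.5472 s → 9.83 hours.

9.83 hours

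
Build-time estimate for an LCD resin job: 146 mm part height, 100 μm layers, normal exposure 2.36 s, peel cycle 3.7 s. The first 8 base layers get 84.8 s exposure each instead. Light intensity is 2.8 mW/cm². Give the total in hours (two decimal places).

2.64 hours

Layer count = ceil(146 / 0.1) = 1460.
Base layers: 8 × (84.8 + 3.7) → 708 s.
Normal layers = 1452 × (2.36 + 3.7) = 8799.12 s.
Total = 708 + 8799.12 = 9507.12 s = 2.64 hours.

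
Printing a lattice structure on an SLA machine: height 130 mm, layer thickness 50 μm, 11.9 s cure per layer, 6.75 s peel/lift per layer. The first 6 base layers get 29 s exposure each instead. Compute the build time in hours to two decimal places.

13.50 hours

Layers = ⌈130/0.05⌉ = 2600.
Burn-in layers = 6 × (29 + 6.75) = 214.5 s.
Normal layers = 2594 × (11.9 + 6.75), so 48378.1 s.
Sum: 214.5 + 48378.1 = 48592.6 s → 13.50 hours.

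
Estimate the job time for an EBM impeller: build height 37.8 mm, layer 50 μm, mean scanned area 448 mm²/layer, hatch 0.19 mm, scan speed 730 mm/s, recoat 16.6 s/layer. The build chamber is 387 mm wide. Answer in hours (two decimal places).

4.16 hours

Number of layers: 37.8 / 0.05 → 756 (rounded up).
Hatch length per layer = 448 / 0.19 = 2357.9 mm.
Per-layer scan time: 2357.9 / 730 → 3.23 s.
Time per layer = 3.23 + 16.6, so 19.83 s.
Build time = 756 × 19.83 = 14991.48 s = 4.16 hours.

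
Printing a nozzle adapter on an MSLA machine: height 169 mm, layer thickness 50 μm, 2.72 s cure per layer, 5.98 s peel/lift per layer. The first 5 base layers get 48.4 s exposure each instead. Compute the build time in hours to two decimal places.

Layer count = ceil(169 / 0.05) = 3380.
Burn-in layers: 5 × (48.4 + 5.98) → 271.9 s.
Regular layers = 3375 × (2.72 + 5.98), so 29362.5 s.
Total = 271.9 + 29362.5 = 29634.4 s = 8.23 hours.

8.23 hours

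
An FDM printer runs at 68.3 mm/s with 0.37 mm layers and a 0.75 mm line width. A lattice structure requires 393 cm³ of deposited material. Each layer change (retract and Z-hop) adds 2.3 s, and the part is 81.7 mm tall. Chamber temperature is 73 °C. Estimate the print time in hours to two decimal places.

Line area: 0.37 × 0.75 → 0.2775 mm².
Toolpath length = 393 cm³ / 0.2775 mm² = 393000 / 0.2775 = 1416216.2 mm.
Time extruding: 1416216.2 / 68.3 → 20735.2 s.
Number of layers: 81.7 / 0.37 → 221 (rounded up).
Z-hop total = 221 × 2.3 = 508.3 s.
Total = 20735.2 + 508.3 = 21243.5 s = 5.90 hours.

5.90 hours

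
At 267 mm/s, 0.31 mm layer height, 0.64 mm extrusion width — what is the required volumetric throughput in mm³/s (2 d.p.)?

A: 0.31 × 0.64 → 0.1984 mm².
Q = v·A = 267 × 0.1984 = 52.97 mm³/s.

52.97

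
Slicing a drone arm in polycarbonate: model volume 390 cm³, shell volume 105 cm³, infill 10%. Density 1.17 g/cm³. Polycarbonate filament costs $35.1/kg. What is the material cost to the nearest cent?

Volume inside the shell: 390 − 105 → 285 cm³.
Deposited infill: 0.10 × 285 → 28.5 cm³.
Total extruded: 105 + 28.5 → 133.5 cm³.
Mass: 133.5 × 1.17 → 156.195 g.
Cost = 156.195 g / 1000 × $35.1/kg = $5.48.

$5.48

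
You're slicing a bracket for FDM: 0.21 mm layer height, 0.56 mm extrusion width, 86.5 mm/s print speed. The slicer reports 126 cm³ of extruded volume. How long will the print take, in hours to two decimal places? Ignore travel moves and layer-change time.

3.44 hours

Extrusion cross-section: 0.21 × 0.56 → 0.1176 mm².
Total extruded path = 126000/0.1176 = 1071428.6 mm.
Extrusion time = 1071428.6 / 86.5, so 12386.5 s.
Converting: 12386.5 s = 3.44 hours.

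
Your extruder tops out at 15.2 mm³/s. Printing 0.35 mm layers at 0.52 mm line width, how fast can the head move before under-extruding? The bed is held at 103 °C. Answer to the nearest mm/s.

84 mm/s

Extrusion cross-section: 0.35 × 0.52 → 0.182 mm².
v_max = Q/A = 15.2/0.182 = 83.52 mm/s → 84 mm/s.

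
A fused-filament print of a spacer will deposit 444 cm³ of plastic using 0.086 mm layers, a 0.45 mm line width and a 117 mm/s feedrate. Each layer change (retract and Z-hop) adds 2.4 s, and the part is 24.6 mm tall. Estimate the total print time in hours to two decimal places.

27.43 hours

Line area: 0.086 × 0.45 → 0.0387 mm².
Total extruded path = 444000/0.0387 = 11472868.2 mm.
Extrusion time: 11472868.2 / 117 → 98058.7 s.
Layers = ⌈24.6/0.086⌉ = 287.
Layer-change overhead = 287 × 2.4 = 688.8 s.
Altogether 98058.7 + 688.8 = 98747.5 s, i.e. 27.43 hours.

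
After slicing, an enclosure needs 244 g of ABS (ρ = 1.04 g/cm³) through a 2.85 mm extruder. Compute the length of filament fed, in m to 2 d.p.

Extruded volume: 244/1.04 = 234.6154 cm³ (234615.4 mm³).
Cross-section of 2.85 mm filament: π·(2.85/2)² = 6.3794 mm².
Length = 234615.4 / 6.3794 = 36777.03 mm = 36.78 m.

36.78 m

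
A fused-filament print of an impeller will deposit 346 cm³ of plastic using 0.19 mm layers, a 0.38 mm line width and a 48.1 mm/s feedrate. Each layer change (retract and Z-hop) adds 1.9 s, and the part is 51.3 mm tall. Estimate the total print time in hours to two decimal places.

27.82 hours

Bead cross-section: 0.19 × 0.38 → 0.0722 mm².
Path length: 346000 mm³ / 0.0722 mm² → 4792243.8 mm.
Time extruding = 4792243.8 / 48.1, so 99630.8 s.
Layers = ⌈51.3/0.19⌉ = 270.
Z-hop total: 270 × 1.9 → 513 s.
Altogether 99630.8 + 513 = 100143.8 s, i.e. 27.82 hours.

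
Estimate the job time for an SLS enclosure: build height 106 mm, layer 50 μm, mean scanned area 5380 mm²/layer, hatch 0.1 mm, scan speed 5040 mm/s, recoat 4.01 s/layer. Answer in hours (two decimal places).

8.65 hours

Number of layers: 106 / 0.05 → 2120 (rounded up).
Hatch length per layer = 5380 / 0.1 = 53800 mm.
Per-layer scan time = 53800 / 5040, so 10.6746 s.
Time per layer: 10.6746 + 4.01 → 14.6846 s.
Total: 2120 × 14.6846 s = 31131.352 s → 8.65 hours.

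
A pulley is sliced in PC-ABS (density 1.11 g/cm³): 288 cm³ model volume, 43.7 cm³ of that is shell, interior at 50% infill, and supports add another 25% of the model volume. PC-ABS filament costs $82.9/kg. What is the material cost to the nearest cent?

Interior volume = 288 − 43.7, so 244.3 cm³.
Infill deposited = 0.50 × 244.3 = 122.15 cm³.
Support = 0.25 × 288, so 72 cm³.
Deposited volume = 43.7 + 122.15 + 72 = 237.85 cm³.
Mass = 237.85 × 1.11, so 264.0135 g.
At $82.9/kg: 264.0135/1000 × 82.9 = $21.89.

$21.89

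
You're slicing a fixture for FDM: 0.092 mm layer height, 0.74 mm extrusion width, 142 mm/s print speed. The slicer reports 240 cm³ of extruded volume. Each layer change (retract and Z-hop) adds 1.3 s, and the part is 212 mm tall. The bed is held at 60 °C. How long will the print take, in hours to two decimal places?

Bead cross-section: 0.092 × 0.74 → 0.06808 mm².
Total extruded path = 240000/0.06808 = 3525264.4 mm.
Extrusion time = 3525264.4 / 142 = 24825.8 s.
Layer count = ceil(212 / 0.092) = 2305.
Layer-change overhead = 2305 × 1.3 = 2996.5 s.
Altogether 24825.8 + 2996.5 = 27822.3 s, i.e. 7.73 hours.

7.73 hours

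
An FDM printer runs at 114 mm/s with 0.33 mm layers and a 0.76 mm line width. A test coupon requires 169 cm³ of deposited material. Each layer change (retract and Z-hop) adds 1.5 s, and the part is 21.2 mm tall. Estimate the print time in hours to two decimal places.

1.67 hours

Line area: 0.33 × 0.76 → 0.2508 mm².
Toolpath length = 169 cm³ / 0.2508 mm² = 169000 / 0.2508 = 673843.7 mm.
Print-move time = 673843.7 / 114 = 5910.9 s.
Layer count = ceil(21.2 / 0.33) = 65.
Non-print overhead = 65 × 1.5, so 97.5 s.
Total = 5910.9 + 97.5 = 6008.4 s = 1.67 hours.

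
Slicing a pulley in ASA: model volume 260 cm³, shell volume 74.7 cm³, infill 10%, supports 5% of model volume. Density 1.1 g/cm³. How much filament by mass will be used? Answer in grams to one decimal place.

116.9 g

Volume inside the shell = 260 − 74.7, so 185.3 cm³.
Infill volume: 0.10 × 185.3 → 18.53 cm³.
Support = 0.05 × 260, so 13 cm³.
Deposited volume: 74.7 + 18.53 + 13 → 106.23 cm³.
Mass = 106.23 × 1.1 = 116.853 g.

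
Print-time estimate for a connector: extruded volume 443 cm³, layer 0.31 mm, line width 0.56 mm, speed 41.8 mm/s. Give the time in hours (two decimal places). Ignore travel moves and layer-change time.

Line area = 0.31 × 0.56 = 0.1736 mm².
Toolpath length = 443 cm³ / 0.1736 mm² = 443000 / 0.1736 = 2551843.3 mm.
Extrusion time = 2551843.3 / 41.8 = 61048.9 s.
In the requested units: 61048.9 s = 16.96 hours.

16.96 hours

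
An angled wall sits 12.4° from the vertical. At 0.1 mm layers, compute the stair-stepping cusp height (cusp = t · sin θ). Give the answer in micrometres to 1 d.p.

21.5 μm

sin(12.4°) = 0.2147, so cusp = 0.1 × 0.2147 = 0.02147 mm → 21.5 μm.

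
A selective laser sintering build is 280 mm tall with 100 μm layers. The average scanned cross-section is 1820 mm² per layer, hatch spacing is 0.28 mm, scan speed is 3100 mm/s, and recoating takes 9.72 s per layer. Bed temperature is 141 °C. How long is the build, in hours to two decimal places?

9.19 hours

Layers = ⌈280/0.1⌉ = 2800.
Hatch length per layer = 1820 / 0.28 = 6500 mm.
Per-layer scan time = 6500 / 3100 = 2.0968 s.
Layer cycle = 2.0968 + 9.72, so 11.8168 s.
2800 layers × 11.8168 s/layer = 33087.04 s, i.e. 9.19 hours.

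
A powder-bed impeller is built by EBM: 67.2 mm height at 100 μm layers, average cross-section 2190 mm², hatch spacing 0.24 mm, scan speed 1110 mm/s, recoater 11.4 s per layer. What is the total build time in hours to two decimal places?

Layers = ⌈67.2/0.1⌉ = 672.
Scan path per layer: 2190 / 0.24 → 9125 mm.
Scan time per layer: 9125 / 1110 → 8.2207 s.
Per-layer time = 8.2207 + 11.4, so 19.6207 s.
672 layers × 19.6207 s/layer = 13185.1104 s, i.e. 3.66 hours.

3.66 hours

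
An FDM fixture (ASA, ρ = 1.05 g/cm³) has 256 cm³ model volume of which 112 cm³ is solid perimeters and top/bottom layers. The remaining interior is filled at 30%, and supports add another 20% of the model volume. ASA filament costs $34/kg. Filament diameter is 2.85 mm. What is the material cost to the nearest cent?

Infill region = 256 − 112, so 144 cm³.
Infill volume = 0.30 × 144 = 43.2 cm³.
Support: 0.20 × 256 → 51.2 cm³.
Deposited volume = 112 + 43.2 + 51.2 = 206.4 cm³.
Mass = 206.4 × 1.05, so 216.72 g.
Cost = 216.72 g / 1000 × $34/kg = $7.37.

$7.37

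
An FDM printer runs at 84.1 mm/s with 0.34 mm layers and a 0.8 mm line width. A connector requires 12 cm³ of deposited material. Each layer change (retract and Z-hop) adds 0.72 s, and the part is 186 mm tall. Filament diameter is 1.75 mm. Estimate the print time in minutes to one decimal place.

Line area = 0.34 × 0.8, so 0.272 mm².
Path length: 12000 mm³ / 0.272 mm² → 44117.6 mm.
Extrusion time = 44117.6 / 84.1 = 524.6 s.
Layer count = ceil(186 / 0.34) = 548.
Layer-change overhead = 548 × 0.72 = 394.56 s.
Total = 524.6 + 394.56 = 919.16 s = 15.3 minutes.

15.3 minutes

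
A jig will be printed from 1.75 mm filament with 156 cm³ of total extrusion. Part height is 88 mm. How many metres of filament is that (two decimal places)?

Cross-section of 1.75 mm filament: π·(1.75/2)² = 2.4053 mm².
L = 156000 mm³ / 2.4053 mm² = 64856.77 mm, i.e. 64.86 m.

64.86 m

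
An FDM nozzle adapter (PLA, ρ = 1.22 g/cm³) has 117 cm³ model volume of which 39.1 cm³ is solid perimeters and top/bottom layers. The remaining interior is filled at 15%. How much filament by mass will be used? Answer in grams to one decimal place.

Volume inside the shell: 117 − 39.1 → 77.9 cm³.
Deposited infill = 0.15 × 77.9, so 11.685 cm³.
Total extruded = 39.1 + 11.685, so 50.785 cm³.
Mass = 50.785 × 1.22, so 61.9577 g.

62.0 g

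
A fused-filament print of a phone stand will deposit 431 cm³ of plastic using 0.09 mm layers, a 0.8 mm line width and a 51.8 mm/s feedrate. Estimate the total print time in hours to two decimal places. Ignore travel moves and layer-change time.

Bead cross-section = 0.09 × 0.8, so 0.072 mm².
Toolpath length = 431 cm³ / 0.072 mm² = 431000 / 0.072 = 5986111.1 mm.
Print-move time = 5986111.1 / 51.8 = 115562 s.
In the requested units: 115562 s = 32.10 hours.

32.10 hours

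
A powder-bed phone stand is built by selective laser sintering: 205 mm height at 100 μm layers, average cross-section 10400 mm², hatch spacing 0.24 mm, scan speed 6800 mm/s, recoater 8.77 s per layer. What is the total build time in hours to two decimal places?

Layers = ⌈205/0.1⌉ = 2050.
Hatch length per layer: 10400 / 0.24 → 43333.3 mm.
Scan time per layer: 43333.3 / 6800 → 6.3725 s.
Layer cycle = 6.3725 + 8.77 = 15.1425 s.
Build time = 2050 × 15.1425 = 31042.125 s = 8.62 hours.

8.62 hours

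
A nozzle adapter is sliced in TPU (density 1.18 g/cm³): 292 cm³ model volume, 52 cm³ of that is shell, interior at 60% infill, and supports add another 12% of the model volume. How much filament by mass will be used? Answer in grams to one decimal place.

272.6 g

Infill region: 292 − 52 → 240 cm³.
Infill volume: 0.60 × 240 → 144 cm³.
Support = 0.12 × 292 = 35.04 cm³.
Deposited volume = 52 + 144 + 35.04 = 231.04 cm³.
Mass: 231.04 × 1.18 → 272.6272 g.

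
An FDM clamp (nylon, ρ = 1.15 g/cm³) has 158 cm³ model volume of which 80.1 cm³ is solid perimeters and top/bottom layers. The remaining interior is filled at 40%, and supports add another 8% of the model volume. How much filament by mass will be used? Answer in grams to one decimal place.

Volume inside the shell = 158 − 80.1, so 77.9 cm³.
Deposited infill = 0.40 × 77.9, so 31.16 cm³.
Support: 0.08 × 158 → 12.64 cm³.
Deposited volume = 80.1 + 31.16 + 12.64, so 123.9 cm³.
Mass: 123.9 × 1.15 → 142.485 g.

142.5 g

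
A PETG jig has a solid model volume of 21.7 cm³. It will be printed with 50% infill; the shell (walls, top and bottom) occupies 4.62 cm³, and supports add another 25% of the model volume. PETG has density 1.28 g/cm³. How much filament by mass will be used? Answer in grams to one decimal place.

23.8 g

Interior volume: 21.7 − 4.62 → 17.08 cm³.
Infill volume = 0.50 × 17.08 = 8.54 cm³.
Support: 0.25 × 21.7 → 5.425 cm³.
Total printed volume = 4.62 + 8.54 + 5.425 = 18.585 cm³.
Mass = 18.585 × 1.28, so 23.7888 g.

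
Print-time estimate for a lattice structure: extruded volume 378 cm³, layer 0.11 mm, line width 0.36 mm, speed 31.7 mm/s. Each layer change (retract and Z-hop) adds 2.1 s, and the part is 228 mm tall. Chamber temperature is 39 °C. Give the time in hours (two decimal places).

Line area = 0.11 × 0.36, so 0.0396 mm².
Toolpath length = 378 cm³ / 0.0396 mm² = 378000 / 0.0396 = 9545454.5 mm.
Extrusion time = 9545454.5 / 31.7, so 301118.4 s.
Layer count = ceil(228 / 0.11) = 2073.
Non-print overhead: 2073 × 2.1 → 4353.3 s.
Total = 301118.4 + 4353.3 = 305471.7 s = 84.85 hours.

84.85 hours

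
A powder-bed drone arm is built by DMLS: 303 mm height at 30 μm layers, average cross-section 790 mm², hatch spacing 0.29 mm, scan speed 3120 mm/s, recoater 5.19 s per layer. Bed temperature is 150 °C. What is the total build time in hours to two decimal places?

Layer count = ceil(303 / 0.03) = 10100.
Scan path per layer = 790 / 0.29, so 2724.1 mm.
Scan time per layer: 2724.1 / 3120 → 0.8731 s.
Time per layer: 0.8731 + 5.19 → 6.0631 s.
Build time = 10100 × 6.0631 = 61237.31 s = 17.01 hours.

17.01 hours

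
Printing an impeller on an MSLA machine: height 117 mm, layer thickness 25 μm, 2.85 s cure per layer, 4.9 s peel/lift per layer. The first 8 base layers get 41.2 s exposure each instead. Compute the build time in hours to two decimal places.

10.16 hours

Layer count = ceil(117 / 0.025) = 4680.
Burn-in layers: 8 × (41.2 + 4.9) → 368.8 s.
Remaining layers: 4672 × (2.85 + 4.9) → 36208 s.
Total = 368.8 + 36208 = 36576.8 s = 10.16 hours.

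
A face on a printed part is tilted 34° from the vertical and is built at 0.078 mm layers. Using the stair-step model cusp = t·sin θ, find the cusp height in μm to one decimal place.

43.6 μm

Cusp = layer height × sin(34°) = 0.078 × 0.5592 = 0.043618 mm = 43.6 μm.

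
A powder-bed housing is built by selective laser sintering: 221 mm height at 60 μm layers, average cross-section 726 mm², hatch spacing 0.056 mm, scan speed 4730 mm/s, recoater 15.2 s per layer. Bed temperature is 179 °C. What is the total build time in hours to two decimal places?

Layers = ⌈221/0.06⌉ = 3684.
Scan path per layer = 726 / 0.056 = 12964.3 mm.
Per-layer scan time = 12964.3 / 4730, so 2.7409 s.
Layer cycle = 2.7409 + 15.2, so 17.9409 s.
Build time = 3684 × 17.9409 = 66094.2756 s = 18.36 hours.

18.36 hours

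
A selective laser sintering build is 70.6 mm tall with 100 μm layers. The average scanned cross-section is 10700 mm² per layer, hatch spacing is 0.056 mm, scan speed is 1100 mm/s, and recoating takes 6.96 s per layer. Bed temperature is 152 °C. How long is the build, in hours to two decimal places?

35.43 hours

Layers = ⌈70.6/0.1⌉ = 706.
Hatch length per layer = 10700 / 0.056 = 191071.4 mm.
Per-layer scan time: 191071.4 / 1100 → 173.7013 s.
Layer cycle = 173.7013 + 6.96 = 180.6613 s.
706 layers × 180.6613 s/layer = 127546.8778 s, i.e. 35.43 hours.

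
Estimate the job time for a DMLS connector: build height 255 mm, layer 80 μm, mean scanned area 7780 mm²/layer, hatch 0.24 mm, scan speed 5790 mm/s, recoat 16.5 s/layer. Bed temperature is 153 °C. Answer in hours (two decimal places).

19.57 hours

Layers = ⌈255/0.08⌉ = 3188.
Hatch length per layer: 7780 / 0.24 → 32416.7 mm.
Per-layer scan time = 32416.7 / 5790, so 5.5987 s.
Per-layer time: 5.5987 + 16.5 → 22.0987 s.
Total: 3188 × 22.0987 s = 70450.6556 s → 19.57 hours.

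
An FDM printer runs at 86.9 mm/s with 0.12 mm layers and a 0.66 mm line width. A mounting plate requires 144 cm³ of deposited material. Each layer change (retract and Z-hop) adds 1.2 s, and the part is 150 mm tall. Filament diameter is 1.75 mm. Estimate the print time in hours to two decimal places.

6.23 hours

Line area = 0.12 × 0.66 = 0.0792 mm².
Toolpath length = 144 cm³ / 0.0792 mm² = 144000 / 0.0792 = 1818181.8 mm.
Print-move time = 1818181.8 / 86.9, so 20922.7 s.
Number of layers: 150 / 0.12 → 1250 (rounded up).
Z-hop total = 1250 × 1.2 = 1500 s.
Altogether 20922.7 + 1500 = 22422.7 s, i.e. 6.23 hours.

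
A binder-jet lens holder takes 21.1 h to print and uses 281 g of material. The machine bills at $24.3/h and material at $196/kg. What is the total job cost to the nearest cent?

Machine-time cost = 24.3 × 21.1, so $512.73.
Material cost: 196 × 281/1000 → $55.076.
Job cost: 512.73 + 55.076 = 567.806 ≈ $567.81.

$567.81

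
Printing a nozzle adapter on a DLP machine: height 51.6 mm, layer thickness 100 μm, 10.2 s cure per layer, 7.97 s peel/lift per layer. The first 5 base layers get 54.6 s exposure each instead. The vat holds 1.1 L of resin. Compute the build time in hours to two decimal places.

Layer count = ceil(51.6 / 0.1) = 516.
Burn-in layers = 5 × (54.6 + 7.97), so 312.85 s.
Remaining layers = 511 × (10.2 + 7.97) = 9284.87 s.
Total = 312.85 + 9284.87 = 9597.72 s = 2.67 hours.

2.67 hours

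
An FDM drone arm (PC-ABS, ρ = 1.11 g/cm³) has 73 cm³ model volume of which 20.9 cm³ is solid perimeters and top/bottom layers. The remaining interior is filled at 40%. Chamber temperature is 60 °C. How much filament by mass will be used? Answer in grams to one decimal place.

46.3 g

Interior volume = 73 − 20.9, so 52.1 cm³.
Infill deposited = 0.40 × 52.1 = 20.84 cm³.
Total extruded = 20.9 + 20.84, so 41.74 cm³.
Mass = 41.74 × 1.11, so 46.3314 g.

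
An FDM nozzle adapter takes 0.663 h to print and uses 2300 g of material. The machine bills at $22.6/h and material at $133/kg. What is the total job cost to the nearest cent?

$320.88

Time charge = 22.6 × 0.663 = $14.9838.
Material charge = 133 × 2300/1000 = $305.90.
Job cost: 14.9838 + 305.90 = 320.8838 ≈ $320.88.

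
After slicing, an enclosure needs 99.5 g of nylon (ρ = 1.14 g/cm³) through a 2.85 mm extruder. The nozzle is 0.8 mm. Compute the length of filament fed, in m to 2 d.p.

13.68 m

Volume = 99.5 g / 1.14 g·cm⁻³ = 87.2807 cm³ = 87280.7 mm³.
Cross-section of 2.85 mm filament: π·(2.85/2)² = 6.3794 mm².
Length = 87280.7 / 6.3794 = 13681.65 mm = 13.68 m.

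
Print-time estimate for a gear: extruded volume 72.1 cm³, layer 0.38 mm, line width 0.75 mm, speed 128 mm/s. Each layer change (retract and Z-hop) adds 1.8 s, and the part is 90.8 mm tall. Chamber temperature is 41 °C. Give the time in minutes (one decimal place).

40.1 minutes

Bead cross-section = 0.38 × 0.75 = 0.285 mm².
Path length: 72100 mm³ / 0.285 mm² → 252982.5 mm.
Extrusion time = 252982.5 / 128, so 1976.4 s.
Layer count = ceil(90.8 / 0.38) = 239.
Non-print overhead = 239 × 1.8 = 430.2 s.
Total = 1976.4 + 430.2 = 2406.6 s = 40.1 minutes.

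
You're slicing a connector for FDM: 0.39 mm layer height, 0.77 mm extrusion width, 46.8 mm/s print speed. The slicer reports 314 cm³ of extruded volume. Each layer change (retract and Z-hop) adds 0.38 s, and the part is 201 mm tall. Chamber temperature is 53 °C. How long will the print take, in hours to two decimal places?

Extrusion cross-section = 0.39 × 0.77 = 0.3003 mm².
Path length: 314000 mm³ / 0.3003 mm² → 1045621 mm.
Extrusion time = 1045621 / 46.8, so 22342.3 s.
Number of layers: 201 / 0.39 → 516 (rounded up).
Non-print overhead = 516 × 0.38 = 196.08 s.
Total = 22342.3 + 196.08 = 22538.38 s = 6.26 hours.

6.26 hours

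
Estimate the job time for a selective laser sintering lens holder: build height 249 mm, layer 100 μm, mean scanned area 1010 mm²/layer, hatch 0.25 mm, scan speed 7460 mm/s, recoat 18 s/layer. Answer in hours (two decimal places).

Layers = ⌈249/0.1⌉ = 2490.
Hatch length per layer: 1010 / 0.25 → 4040 mm.
Laser time per layer: 4040 / 7460 → 0.5416 s.
Per-layer time = 0.5416 + 18, so 18.5416 s.
Build time = 2490 × 18.5416 = 46168.584 s = 12.82 hours.

12.82 hours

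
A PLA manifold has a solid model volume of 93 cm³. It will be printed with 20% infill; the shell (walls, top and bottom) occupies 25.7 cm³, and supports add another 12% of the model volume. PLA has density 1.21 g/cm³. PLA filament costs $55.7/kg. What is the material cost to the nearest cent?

Volume inside the shell = 93 − 25.7, so 67.3 cm³.
Infill volume: 0.20 × 67.3 → 13.46 cm³.
Support: 0.12 × 93 → 11.16 cm³.
Total extruded = 25.7 + 13.46 + 11.16, so 50.32 cm³.
Mass: 50.32 × 1.21 → 60.8872 g.
At $55.7/kg: 60.8872/1000 × 55.7 = $3.39.

$3.39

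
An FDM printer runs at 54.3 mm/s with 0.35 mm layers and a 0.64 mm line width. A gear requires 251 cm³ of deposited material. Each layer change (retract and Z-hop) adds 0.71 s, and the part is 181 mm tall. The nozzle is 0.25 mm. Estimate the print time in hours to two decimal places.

Line area = 0.35 × 0.64 = 0.224 mm².
Path length: 251000 mm³ / 0.224 mm² → 1120535.7 mm.
Print-move time = 1120535.7 / 54.3 = 20636 s.
Layer count = ceil(181 / 0.35) = 518.
Layer-change overhead: 518 × 0.71 → 367.78 s.
Altogether 20636 + 367.78 = 21003.78 s, i.e. 5.83 hours.

5.83 hours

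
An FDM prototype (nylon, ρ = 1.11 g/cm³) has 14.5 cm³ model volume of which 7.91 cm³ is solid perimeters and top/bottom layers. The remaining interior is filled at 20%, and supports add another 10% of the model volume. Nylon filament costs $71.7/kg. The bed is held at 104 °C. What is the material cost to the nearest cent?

$0.85

Interior volume = 14.5 − 7.91, so 6.59 cm³.
Infill deposited: 0.20 × 6.59 → 1.318 cm³.
Support = 0.10 × 14.5 = 1.45 cm³.
Total printed volume: 7.91 + 1.318 + 1.45 → 10.678 cm³.
Mass = 10.678 × 1.11, so 11.85258 g.
At $71.7/kg: 11.85258/1000 × 71.7 = $0.85.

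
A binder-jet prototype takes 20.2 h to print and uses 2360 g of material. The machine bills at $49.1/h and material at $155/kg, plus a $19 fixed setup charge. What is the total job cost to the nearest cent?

Machine cost: 49.1 × 20.2 → $991.82.
Feedstock cost = 155 × 2360/1000 = $365.80.
Adding setup: 991.82 + 365.80 + 19 → $1376.62.

$1376.62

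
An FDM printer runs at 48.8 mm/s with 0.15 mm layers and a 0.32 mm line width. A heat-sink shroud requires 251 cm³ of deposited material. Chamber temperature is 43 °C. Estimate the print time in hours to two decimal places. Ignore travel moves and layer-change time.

29.77 hours

Line area: 0.15 × 0.32 → 0.048 mm².
Total extruded path = 251000/0.048 = 5229166.7 mm.
Print-move time = 5229166.7 / 48.8, so 107155.1 s.
107155.1 s = 29.77 hours.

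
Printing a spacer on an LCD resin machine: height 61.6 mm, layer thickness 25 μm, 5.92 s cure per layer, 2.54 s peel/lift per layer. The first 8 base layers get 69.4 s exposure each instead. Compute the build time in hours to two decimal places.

Layer count = ceil(61.6 / 0.025) = 2464.
Bottom layers: 8 × (69.4 + 2.54) → 575.52 s.
Remaining layers: 2456 × (5.92 + 2.54) → 20777.76 s.
Total = 575.52 + 20777.76 = 21353.28 s = 5.93 hours.

5.93 hours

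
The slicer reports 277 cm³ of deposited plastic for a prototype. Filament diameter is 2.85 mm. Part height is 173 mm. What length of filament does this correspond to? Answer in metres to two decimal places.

43.42 m

Filament cross-section = π × (2.85/2)² = 6.3794 mm².
Length = 277 cm³ / 6.3794 mm² = 277000 / 6.3794 = 43421.01 mm = 43.42 m.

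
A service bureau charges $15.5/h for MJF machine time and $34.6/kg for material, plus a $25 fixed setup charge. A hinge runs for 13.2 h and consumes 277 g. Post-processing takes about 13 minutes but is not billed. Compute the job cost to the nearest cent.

Machine cost = 15.5 × 13.2 = $204.60.
Material charge = 34.6 × 277/1000, so $9.5842.
Adding setup: 204.60 + 9.5842 + 25 → 239.1842 ≈ $239.18.

$239.18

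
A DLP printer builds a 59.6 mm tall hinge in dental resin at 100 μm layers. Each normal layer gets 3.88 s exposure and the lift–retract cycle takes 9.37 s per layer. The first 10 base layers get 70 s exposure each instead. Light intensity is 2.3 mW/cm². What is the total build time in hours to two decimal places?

2.38 hours

Number of layers: 59.6 / 0.1 → 596 (rounded up).
Burn-in layers = 10 × (70 + 9.37) = 793.7 s.
Regular layers = 586 × (3.88 + 9.37) = 7764.5 s.
Total = 793.7 + 7764.5 = 8558.2 s = 2.38 hours.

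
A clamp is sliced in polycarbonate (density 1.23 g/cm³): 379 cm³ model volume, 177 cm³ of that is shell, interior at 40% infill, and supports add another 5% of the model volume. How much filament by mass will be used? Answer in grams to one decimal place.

340.4 g

Volume inside the shell = 379 − 177 = 202 cm³.
Infill deposited = 0.40 × 202, so 80.8 cm³.
Support = 0.05 × 379, so 18.95 cm³.
Deposited volume = 177 + 80.8 + 18.95 = 276.75 cm³.
Mass: 276.75 × 1.23 → 340.4025 g.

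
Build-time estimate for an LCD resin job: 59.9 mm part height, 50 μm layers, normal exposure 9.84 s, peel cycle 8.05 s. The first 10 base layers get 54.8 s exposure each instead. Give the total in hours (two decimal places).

Number of layers: 59.9 / 0.05 → 1198 (rounded up).
Bottom layers: 10 × (54.8 + 8.05) → 628.5 s.
Regular layers = 1188 × (9.84 + 8.05) = 21253.32 s.
Sum: 628.5 + 21253.32 = 21881.82 s → 6.08 hours.

6.08 hours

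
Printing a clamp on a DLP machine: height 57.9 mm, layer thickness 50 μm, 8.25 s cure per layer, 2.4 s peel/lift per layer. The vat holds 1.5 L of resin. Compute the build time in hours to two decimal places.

3.43 hours

Layers = ⌈57.9/0.05⌉ = 1158.
Each layer takes = 8.25 + 2.4 = 10.65 s.
Total = 1158 × 10.65 = 12332.7 s = 3.43 hours.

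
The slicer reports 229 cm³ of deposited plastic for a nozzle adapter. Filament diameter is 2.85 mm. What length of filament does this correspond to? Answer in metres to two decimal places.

Filament cross-section = π × (2.85/2)² = 6.3794 mm².
Length = 229 cm³ / 6.3794 mm² = 229000 / 6.3794 = 35896.79 mm = 35.90 m.

35.90 m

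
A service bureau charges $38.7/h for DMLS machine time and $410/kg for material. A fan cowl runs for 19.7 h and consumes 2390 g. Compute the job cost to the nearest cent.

$1742.29

Time charge: 38.7 × 19.7 → $762.39.
Material cost: 410 × 2390/1000 → $979.90.
Job cost: 762.39 + 979.90 = $1742.29.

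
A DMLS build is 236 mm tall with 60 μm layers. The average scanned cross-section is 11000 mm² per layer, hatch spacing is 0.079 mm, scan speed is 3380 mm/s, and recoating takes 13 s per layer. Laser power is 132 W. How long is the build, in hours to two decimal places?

Number of layers: 236 / 0.06 → 3934 (rounded up).
Hatch length per layer = 11000 / 0.079, so 139240.5 mm.
Scan time per layer = 139240.5 / 3380 = 41.1954 s.
Per-layer time: 41.1954 + 13 → 54.1954 s.
Total: 3934 × 54.1954 s = 213204.7036 s → 59.22 hours.

59.22 hours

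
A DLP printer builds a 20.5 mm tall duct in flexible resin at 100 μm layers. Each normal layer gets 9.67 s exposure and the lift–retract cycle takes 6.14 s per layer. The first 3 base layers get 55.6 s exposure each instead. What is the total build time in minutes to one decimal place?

56.3 minutes

Layers = ⌈20.5/0.1⌉ = 205.
Burn-in layers = 3 × (55.6 + 6.14), so 185.22 s.
Remaining layers = 202 × (9.67 + 6.14) = 3193.62 s.
Total = 185.22 + 3193.62 = 3378.84 s = 56.3 minutes.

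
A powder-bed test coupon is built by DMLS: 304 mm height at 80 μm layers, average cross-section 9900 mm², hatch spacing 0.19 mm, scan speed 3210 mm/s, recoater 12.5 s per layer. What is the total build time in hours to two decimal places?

Number of layers: 304 / 0.08 → 3800 (rounded up).
Hatch length per layer: 9900 / 0.19 → 52105.3 mm.
Laser time per layer = 52105.3 / 3210 = 16.2322 s.
Layer cycle = 16.2322 + 12.5 = 28.7322 s.
Build time = 3800 × 28.7322 = 109182.36 s = 30.33 hours.

30.33 hours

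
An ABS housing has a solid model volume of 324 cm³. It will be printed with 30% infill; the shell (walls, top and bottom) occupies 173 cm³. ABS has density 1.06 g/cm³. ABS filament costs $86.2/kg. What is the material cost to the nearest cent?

$19.95

Infill region = 324 − 173, so 151 cm³.
Deposited infill: 0.30 × 151 → 45.3 cm³.
Total extruded = 173 + 45.3, so 218.3 cm³.
Mass: 218.3 × 1.06 → 231.398 g.
Cost = 231.398 g / 1000 × $86.2/kg = $19.95.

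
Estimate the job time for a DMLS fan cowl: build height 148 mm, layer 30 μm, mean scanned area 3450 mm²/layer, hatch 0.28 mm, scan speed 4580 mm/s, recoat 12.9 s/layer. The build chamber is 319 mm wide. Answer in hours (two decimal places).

Layers = ⌈148/0.03⌉ = 4934.
Hatch length per layer = 3450 / 0.28, so 12321.4 mm.
Scan time per layer = 12321.4 / 4580, so 2.6903 s.
Time per layer = 2.6903 + 12.9, so 15.5903 s.
4934 layers × 15.5903 s/layer = 76922.5402 s, i.e. 21.37 hours.

21.37 hours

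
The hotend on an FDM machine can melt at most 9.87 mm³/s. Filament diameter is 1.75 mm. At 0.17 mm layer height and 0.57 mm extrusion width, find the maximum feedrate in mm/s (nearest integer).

102 mm/s

Extrusion cross-section = 0.17 × 0.57 = 0.0969 mm².
v_max = Q/A = 9.87/0.0969 = 101.86 mm/s → 102 mm/s.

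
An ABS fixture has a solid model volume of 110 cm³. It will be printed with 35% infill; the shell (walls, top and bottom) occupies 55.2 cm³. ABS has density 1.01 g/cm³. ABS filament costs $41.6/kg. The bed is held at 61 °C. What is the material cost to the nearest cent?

$3.13

Interior volume = 110 − 55.2 = 54.8 cm³.
Infill deposited: 0.35 × 54.8 → 19.18 cm³.
Total printed volume = 55.2 + 19.18, so 74.38 cm³.
Mass = 74.38 × 1.01 = 75.1238 g.
Cost = 75.1238 g / 1000 × $41.6/kg = $3.13.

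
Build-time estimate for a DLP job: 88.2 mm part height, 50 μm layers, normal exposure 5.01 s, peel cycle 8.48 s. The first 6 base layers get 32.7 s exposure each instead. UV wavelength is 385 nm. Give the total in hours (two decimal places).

6.66 hours

Number of layers: 88.2 / 0.05 → 1764 (rounded up).
Base layers: 6 × (32.7 + 8.48) → 247.08 s.
Regular layers: 1758 × (5.01 + 8.48) → 23715.42 s.
Total = 247.08 + 23715.42 = 23962.5 s = 6.66 hours.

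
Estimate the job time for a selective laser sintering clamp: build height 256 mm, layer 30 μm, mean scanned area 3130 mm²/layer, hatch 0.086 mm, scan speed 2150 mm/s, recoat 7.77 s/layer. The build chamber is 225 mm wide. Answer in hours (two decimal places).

58.55 hours

Number of layers: 256 / 0.03 → 8534 (rounded up).
Hatch length per layer: 3130 / 0.086 → 36395.3 mm.
Laser time per layer: 36395.3 / 2150 → 16.928 s.
Time per layer = 16.928 + 7.77 = 24.698 s.
Total: 8534 × 24.698 s = 210772.732 s → 58.55 hours.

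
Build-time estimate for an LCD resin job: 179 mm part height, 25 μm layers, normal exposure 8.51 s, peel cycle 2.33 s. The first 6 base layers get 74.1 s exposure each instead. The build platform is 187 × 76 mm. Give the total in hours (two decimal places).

Layer count = ceil(179 / 0.025) = 7160.
Burn-in layers: 6 × (74.1 + 2.33) → 458.58 s.
Remaining layers = 7154 × (8.51 + 2.33), so 77549.36 s.
Total = 458.58 + 77549.36 = 78007.94 s = 21.67 hours.

21.67 hours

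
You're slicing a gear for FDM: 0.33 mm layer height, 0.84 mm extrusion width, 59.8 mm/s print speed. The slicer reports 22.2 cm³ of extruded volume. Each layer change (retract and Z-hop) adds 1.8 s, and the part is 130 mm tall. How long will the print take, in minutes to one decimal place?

Line area: 0.33 × 0.84 → 0.2772 mm².
Total extruded path = 22200/0.2772 = 80086.6 mm.
Time extruding = 80086.6 / 59.8 = 1339.2 s.
Number of layers: 130 / 0.33 → 394 (rounded up).
Layer-change overhead: 394 × 1.8 → 709.2 s.
Total = 1339.2 + 709.2 = 2048.4 s = 34.1 minutes.

34.1 minutes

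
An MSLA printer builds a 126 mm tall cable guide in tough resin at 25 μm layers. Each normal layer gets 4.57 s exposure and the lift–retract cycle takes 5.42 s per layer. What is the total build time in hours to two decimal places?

Layers = ⌈126/0.025⌉ = 5040.
Each layer takes = 4.57 + 5.42 = 9.99 s.
Total = 5040 × 9.99 = 50349.6 s = 13.99 hours.

13.99 hours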